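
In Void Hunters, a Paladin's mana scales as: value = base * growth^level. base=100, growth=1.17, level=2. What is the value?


value = base * growth^level
= 100 * 1.17^2
= 100 * 1.3689
= 136.89

136.89 mana


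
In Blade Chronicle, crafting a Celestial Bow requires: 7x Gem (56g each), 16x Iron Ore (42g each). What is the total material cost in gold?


Cost breakdown:
  Gem: 7 * 56 = 392
  Iron Ore: 16 * 42 = 672
Total = 392 + 672 = 1064

1064 gold


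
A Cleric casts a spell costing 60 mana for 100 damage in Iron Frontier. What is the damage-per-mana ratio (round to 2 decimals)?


Efficiency = damage / mana
= 100 / 60
= 1.67

1.67 dmg/mana


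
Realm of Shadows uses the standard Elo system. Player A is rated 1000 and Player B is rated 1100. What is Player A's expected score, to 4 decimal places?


Elo expected score: Ea = 1/(1 + 10^((Rb-Ra)/400))
Rb - Ra = 1100 - 1000 = 100
(Rb-Ra)/400 = 100/400 = 0.25
10^0.25 = 1.778279
Ea = 1/(1 + 1.778279) = 1/2.778279 = 0.3599

0.3599


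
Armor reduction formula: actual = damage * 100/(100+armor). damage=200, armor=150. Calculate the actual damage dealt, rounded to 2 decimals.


actual = 200 * 100 / (100 + 150)
= 200 * 100 / 250
= 20000 / 250
= 80.00

80.00 damage


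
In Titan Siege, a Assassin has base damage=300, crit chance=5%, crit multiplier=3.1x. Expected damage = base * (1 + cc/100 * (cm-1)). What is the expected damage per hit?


E[dmg] = base * (1 + crit_chance * (crit_mult - 1))
cc as decimal = 5/100 = 0.05
cm - 1 = 3.1 - 1 = 2.1
Bonus factor = 0.05 * 2.1 = 0.105
Total multiplier = 1 + 0.105 = 1.105
Expected damage = 300 * 1.105 = 331.50

331.50 damage


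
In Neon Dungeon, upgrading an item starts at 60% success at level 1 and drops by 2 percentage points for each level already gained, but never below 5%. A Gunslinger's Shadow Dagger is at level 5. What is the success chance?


raw_rate = 60 - 2 * (5 - 1)
= 60 - 2 * 4
= 60 - 8
= 52
Apply floor: max(52, 5) = 52%

52%


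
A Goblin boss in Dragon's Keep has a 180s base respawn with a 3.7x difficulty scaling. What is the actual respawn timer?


Respawn time = base * multiplier
= 180 * 3.7
= 666.0 seconds

666.0 seconds


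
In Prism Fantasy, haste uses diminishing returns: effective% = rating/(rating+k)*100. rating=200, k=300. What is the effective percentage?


effective% = rating / (rating + k) * 100
= 200 / (200 + 300) * 100
= 200 / 500 * 100
= 0.4 * 100
= 40.00%

40.00%


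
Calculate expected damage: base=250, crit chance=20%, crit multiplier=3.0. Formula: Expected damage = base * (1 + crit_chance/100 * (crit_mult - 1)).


E[dmg] = base * (1 + crit_chance * (crit_mult - 1))
cc as decimal = 20/100 = 0.2
cm - 1 = 3.0 - 1 = 2.0
Bonus factor = 0.2 * 2.0 = 0.4
Total multiplier = 1 + 0.4 = 1.4
Expected damage = 250 * 1.4 = 350.00

350.00 damage


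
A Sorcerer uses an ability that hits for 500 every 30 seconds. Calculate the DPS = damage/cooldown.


DPS = damage / cooldown
= 500 / 30
= 16.67

16.67 DPS


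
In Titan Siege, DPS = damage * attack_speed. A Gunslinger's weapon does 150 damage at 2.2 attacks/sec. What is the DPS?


DPS = damage * attack_speed
= 150 * 2.2
= 330.0

330.0 DPS


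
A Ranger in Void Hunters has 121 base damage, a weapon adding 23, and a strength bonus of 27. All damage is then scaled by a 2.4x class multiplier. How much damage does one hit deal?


Sum base + weapon + str = 121 + 23 + 27 = 171
Multiply by 2.4:
171 * 2.4 = 410.4

410.4 damage


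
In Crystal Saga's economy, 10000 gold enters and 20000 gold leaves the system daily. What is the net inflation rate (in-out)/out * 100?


Net gold = 10000 - 20000 = -10000
Inflation rate = net / sunk * 100 = -10000 / 20000 * 100
= -0.5 * 100
= -50.00%

-50.00%


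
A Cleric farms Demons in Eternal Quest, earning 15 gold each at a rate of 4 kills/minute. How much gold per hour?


Gold per minute = 15 * 4 = 60
Gold per hour = 60 * 60 = 3600

3600 gold/hour


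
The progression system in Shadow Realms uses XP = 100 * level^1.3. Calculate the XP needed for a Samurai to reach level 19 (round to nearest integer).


XP = 100 * level^1.3
Substitute level = 19:
XP = 100 * 19^1.3
= 100 * 45.96
= 4596

4596 XP


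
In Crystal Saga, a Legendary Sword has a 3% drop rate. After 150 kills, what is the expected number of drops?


Expected drops = kills * (drop_rate / 100)
= 150 * (3 / 100)
= 150 * 0.03
= 4.5

4.5 drops


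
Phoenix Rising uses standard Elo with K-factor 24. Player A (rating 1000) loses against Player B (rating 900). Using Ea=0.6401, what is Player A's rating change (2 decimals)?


Elo update: delta = K * (S - Ea), where S = 0 (loses)
S - Ea = 0 - 0.6401 = -0.6401
Rating change = 24 * -0.6401
= -15.36

-15.36 rating points


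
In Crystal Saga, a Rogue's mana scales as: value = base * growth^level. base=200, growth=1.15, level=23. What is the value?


value = base * growth^level
= 200 * 1.15^23
= 200 * 24.891458
= 4978.29

4978.29 mana


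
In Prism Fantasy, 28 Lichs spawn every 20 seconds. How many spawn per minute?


Spawns per minute = count * (60 / interval)
= 28 * (60 / 20)
= 28 * 3.0
= 84.0

84.0 per minute


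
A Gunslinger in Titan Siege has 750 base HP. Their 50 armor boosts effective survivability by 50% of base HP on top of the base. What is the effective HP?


EHP = 750 * (1 + 50/100)
= 750 * (1 + 0.5)
= 750 * 1.5
= 1125.0

1125.0 EHP


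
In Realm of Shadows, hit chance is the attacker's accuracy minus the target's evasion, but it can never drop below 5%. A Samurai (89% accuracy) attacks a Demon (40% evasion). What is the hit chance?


accuracy - evasion = 89 - 40 = 49
Apply floor: max(49, 5) = 49
Hit chance = 49%

49%


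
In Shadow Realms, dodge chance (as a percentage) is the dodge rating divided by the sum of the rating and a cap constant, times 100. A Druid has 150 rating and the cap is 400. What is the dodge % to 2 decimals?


dodge% = 150 / (150 + 400) * 100
= 150 / 550 * 100
= 0.272727 * 100
= 27.27%

27.27%


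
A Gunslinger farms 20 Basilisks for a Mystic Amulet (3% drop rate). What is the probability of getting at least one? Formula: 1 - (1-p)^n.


P(at least one) = 1 - P(none) = 1 - (1-p)^n
p = 3/100 = 0.03
1 - p = 0.97
(1 - p)^20 = 0.97^20 = 0.543794
P(at least one) = 1 - 0.543794 = 0.4562

0.4562


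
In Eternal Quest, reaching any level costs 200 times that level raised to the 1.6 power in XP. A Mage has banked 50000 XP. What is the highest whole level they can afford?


XP = 200 * level^1.6, so level = (XP / 200)^(1/1.6)
= (50000 / 200)^(1/1.6)
= 250.0^0.625
= 31.5292
Floor: level = 31

level 31


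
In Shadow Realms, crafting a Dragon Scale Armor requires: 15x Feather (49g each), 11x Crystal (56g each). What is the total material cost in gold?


Cost breakdown:
  Feather: 15 * 49 = 735
  Crystal: 11 * 56 = 616
Total = 735 + 616 = 1351

1351 gold


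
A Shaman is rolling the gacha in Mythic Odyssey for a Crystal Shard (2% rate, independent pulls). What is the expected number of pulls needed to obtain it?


Expected pulls for a geometric distribution = 1/p = 100 / rate%
= 100 / 2
= 50.0

50.0 pulls


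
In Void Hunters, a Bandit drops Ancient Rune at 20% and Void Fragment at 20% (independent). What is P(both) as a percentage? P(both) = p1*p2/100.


For independent events, P(both) = P(A) * P(B)
= 20% * 20%
= 400 / 100 %
= 4.0%

4.0%


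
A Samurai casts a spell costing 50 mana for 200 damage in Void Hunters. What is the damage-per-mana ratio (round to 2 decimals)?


Efficiency = damage / mana
= 200 / 50
= 4.00

4.00 dmg/mana


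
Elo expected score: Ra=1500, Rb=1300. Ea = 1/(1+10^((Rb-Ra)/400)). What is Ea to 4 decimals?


Elo expected score: Ea = 1/(1 + 10^((Rb-Ra)/400))
Rb - Ra = 1300 - 1500 = -200
(Rb-Ra)/400 = -200/400 = -0.5
10^-0.5 = 0.316228
Ea = 1/(1 + 0.316228) = 1/1.316228 = 0.7597

0.7597


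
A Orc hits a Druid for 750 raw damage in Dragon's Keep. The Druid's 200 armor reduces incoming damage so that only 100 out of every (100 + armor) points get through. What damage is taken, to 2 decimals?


actual = 750 * 100 / (100 + 200)
= 750 * 100 / 300
= 75000 / 300
= 250.00

250.00 damage


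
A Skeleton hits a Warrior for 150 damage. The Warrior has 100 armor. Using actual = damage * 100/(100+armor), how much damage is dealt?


actual = 150 * 100 / (100 + 100)
= 150 * 100 / 200
= 15000 / 200
= 75.00

75.00 damage


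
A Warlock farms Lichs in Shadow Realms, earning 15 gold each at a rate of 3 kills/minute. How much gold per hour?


Gold per minute = 15 * 3 = 45
Gold per hour = 45 * 60 = 2700

2700 gold/hour


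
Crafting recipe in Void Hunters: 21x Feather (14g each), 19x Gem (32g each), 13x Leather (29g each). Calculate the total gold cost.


Cost breakdown:
  Feather: 21 * 14 = 294
  Gem: 19 * 32 = 608
  Leather: 13 * 29 = 377
Total = 294 + 608 + 377 = 1279

1279 gold


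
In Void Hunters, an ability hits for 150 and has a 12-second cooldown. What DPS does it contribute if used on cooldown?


DPS = damage / cooldown
= 150 / 12
= 12.50

12.50 DPS


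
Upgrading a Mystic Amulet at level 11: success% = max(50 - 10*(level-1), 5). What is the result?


raw_rate = 50 - 10 * (11 - 1)
= 50 - 10 * 10
= 50 - 100
= -50
Apply floor: max(-50, 5) = 5%

5%


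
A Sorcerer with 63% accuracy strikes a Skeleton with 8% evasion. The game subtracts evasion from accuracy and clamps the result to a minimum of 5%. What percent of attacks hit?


accuracy - evasion = 63 - 8 = 55
Apply floor: max(55, 5) = 55
Hit chance = 55%

55%


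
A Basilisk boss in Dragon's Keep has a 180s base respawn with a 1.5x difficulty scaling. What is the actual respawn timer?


Respawn time = base * multiplier
= 180 * 1.5
= 270.0 seconds

270.0 seconds


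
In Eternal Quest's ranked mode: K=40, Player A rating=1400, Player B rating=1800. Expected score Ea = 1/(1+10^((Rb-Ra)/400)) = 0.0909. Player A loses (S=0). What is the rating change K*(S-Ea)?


Elo update: delta = K * (S - Ea), where S = 0 (loses)
S - Ea = 0 - 0.0909 = -0.0909
Rating change = 40 * -0.0909
= -3.64

-3.64 rating points


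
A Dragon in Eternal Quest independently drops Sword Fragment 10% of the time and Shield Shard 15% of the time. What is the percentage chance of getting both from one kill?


For independent events, P(both) = P(A) * P(B)
= 10% * 15%
= 150 / 100 %
= 1.5%

1.5%


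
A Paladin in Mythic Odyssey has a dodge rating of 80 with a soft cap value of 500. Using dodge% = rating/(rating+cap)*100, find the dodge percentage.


dodge% = 80 / (80 + 500) * 100
= 80 / 580 * 100
= 0.137931 * 100
= 13.79%

13.79%


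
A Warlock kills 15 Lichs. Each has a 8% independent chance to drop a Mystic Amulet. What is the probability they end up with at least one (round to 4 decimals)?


P(at least one) = 1 - P(none) = 1 - (1-p)^n
p = 8/100 = 0.08
1 - p = 0.92
(1 - p)^15 = 0.92^15 = 0.286297
P(at least one) = 1 - 0.286297 = 0.7137

0.7137


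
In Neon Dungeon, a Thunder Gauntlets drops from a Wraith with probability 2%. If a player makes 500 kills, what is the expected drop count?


Expected drops = kills * (drop_rate / 100)
= 500 * (2 / 100)
= 500 * 0.02
= 10.0

10.0 drops


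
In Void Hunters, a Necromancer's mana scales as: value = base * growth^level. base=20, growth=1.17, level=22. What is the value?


value = base * growth^level
= 20 * 1.17^22
= 20 * 31.629255
= 632.59

632.59 mana


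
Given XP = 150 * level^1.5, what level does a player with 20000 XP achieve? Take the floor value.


XP = 150 * level^1.5, so level = (XP / 150)^(1/1.5)
= (20000 / 150)^(1/1.5)
= 133.3333^0.6667
= 26.0991
Floor: level = 26

level 26


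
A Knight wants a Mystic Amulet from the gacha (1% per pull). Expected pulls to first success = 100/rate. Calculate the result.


Expected pulls for a geometric distribution = 1/p = 100 / rate%
= 100 / 1
= 100.0

100.0 pulls


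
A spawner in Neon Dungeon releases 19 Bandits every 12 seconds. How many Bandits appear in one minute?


Spawns per minute = count * (60 / interval)
= 19 * (60 / 12)
= 19 * 5.0
= 95.0

95.0 per minute


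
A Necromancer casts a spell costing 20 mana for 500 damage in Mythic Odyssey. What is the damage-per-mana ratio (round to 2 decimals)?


Efficiency = damage / mana
= 500 / 20
= 25.00

25.00 dmg/mana


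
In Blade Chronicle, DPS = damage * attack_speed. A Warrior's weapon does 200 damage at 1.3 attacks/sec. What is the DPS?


DPS = damage * attack_speed
= 200 * 1.3
= 260.0

260.0 DPS


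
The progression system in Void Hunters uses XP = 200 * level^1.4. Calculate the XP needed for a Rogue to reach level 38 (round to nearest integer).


XP = 200 * level^1.4
Substitute level = 38:
XP = 200 * 38^1.4
= 200 * 162.816
= 32563

32563 XP


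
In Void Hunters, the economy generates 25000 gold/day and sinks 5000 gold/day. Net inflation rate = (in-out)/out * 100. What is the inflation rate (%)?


Net gold = 25000 - 5000 = 20000
Inflation rate = net / sunk * 100 = 20000 / 5000 * 100
= 4.0 * 100
= 400.00%

400.00%


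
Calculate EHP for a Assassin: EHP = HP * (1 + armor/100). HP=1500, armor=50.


EHP = 1500 * (1 + 50/100)
= 1500 * (1 + 0.5)
= 1500 * 1.5
= 2250.0

2250.0 EHP


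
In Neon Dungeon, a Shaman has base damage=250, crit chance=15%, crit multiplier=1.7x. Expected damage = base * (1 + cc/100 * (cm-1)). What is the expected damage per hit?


E[dmg] = base * (1 + crit_chance * (crit_mult - 1))
cc as decimal = 15/100 = 0.15
cm - 1 = 1.7 - 1 = 0.7
Bonus factor = 0.15 * 0.7 = 0.105
Total multiplier = 1 + 0.105 = 1.105
Expected damage = 250 * 1.105 = 276.25

276.25 damage


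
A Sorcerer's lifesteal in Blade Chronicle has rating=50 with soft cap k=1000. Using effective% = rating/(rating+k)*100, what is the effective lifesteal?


effective% = rating / (rating + k) * 100
= 50 / (50 + 1000) * 100
= 50 / 1050 * 100
= 0.047619 * 100
= 4.76%

4.76%


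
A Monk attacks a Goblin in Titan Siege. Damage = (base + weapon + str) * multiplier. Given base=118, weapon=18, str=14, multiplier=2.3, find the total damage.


Sum base + weapon + str = 118 + 18 + 14 = 150
Multiply by 2.3:
150 * 2.3 = 345.0

345.0 damage


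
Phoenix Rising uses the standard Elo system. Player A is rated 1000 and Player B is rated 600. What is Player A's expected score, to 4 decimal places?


Elo expected score: Ea = 1/(1 + 10^((Rb-Ra)/400))
Rb - Ra = 600 - 1000 = -400
(Rb-Ra)/400 = -400/400 = -1.0
10^-1.0 = 0.1
Ea = 1/(1 + 0.1) = 1/1.1 = 0.9091

0.9091


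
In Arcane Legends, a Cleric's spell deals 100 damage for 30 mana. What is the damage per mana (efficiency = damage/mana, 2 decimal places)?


Efficiency = damage / mana
= 100 / 30
= 3.33

3.33 dmg/mana


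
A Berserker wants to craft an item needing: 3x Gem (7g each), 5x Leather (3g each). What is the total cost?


Cost breakdown:
  Gem: 3 * 7 = 21
  Leather: 5 * 3 = 15
Total = 21 + 15 = 36

36 gold


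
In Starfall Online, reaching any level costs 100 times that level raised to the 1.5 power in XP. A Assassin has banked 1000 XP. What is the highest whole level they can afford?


XP = 100 * level^1.5, so level = (XP / 100)^(1/1.5)
= (1000 / 100)^(1/1.5)
= 10.0^0.6667
= 4.6416
Floor: level = 4

level 4


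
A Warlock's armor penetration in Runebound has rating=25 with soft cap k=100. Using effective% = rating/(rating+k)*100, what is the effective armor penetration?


effective% = rating / (rating + k) * 100
= 25 / (25 + 100) * 100
= 25 / 125 * 100
= 0.2 * 100
= 20.00%

20.00%


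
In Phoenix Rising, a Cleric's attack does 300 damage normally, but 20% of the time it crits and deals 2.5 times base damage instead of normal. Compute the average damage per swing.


E[dmg] = base * (1 + crit_chance * (crit_mult - 1))
cc as decimal = 20/100 = 0.2
cm - 1 = 2.5 - 1 = 1.5
Bonus factor = 0.2 * 1.5 = 0.3
Total multiplier = 1 + 0.3 = 1.3
Expected damage = 300 * 1.3 = 390.00

390.00 damage


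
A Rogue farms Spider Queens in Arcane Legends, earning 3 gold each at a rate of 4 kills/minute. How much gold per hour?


Gold per minute = 3 * 4 = 12
Gold per hour = 12 * 60 = 720

720 gold/hour


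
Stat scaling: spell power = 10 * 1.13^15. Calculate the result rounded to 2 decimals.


value = base * growth^level
= 10 * 1.13^15
= 10 * 6.25427
= 62.54

62.54 spell power


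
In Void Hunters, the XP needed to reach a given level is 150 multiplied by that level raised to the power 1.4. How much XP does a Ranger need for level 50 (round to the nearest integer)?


XP = 150 * level^1.4
Substitute level = 50:
XP = 150 * 50^1.4
= 150 * 239.0881
= 35863

35863 XP


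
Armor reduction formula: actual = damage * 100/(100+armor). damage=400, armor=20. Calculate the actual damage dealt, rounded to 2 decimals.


actual = 400 * 100 / (100 + 20)
= 400 * 100 / 120
= 40000 / 120
= 333.33

333.33 damage


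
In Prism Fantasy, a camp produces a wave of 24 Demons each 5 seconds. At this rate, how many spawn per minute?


Spawns per minute = count * (60 / interval)
= 24 * (60 / 5)
= 24 * 12.0
= 288.0

288.0 per minute


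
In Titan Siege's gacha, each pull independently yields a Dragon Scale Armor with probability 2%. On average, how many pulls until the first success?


Expected pulls for a geometric distribution = 1/p = 100 / rate%
= 100 / 2
= 50.0

50.0 pulls


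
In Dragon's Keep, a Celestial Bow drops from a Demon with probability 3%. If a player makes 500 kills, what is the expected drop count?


Expected drops = kills * (drop_rate / 100)
= 500 * (3 / 100)
= 500 * 0.03
= 15.0

15.0 drops


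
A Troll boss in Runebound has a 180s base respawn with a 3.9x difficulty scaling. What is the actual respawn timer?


Respawn time = base * multiplier
= 180 * 3.9
= 702.0 seconds

702.0 seconds


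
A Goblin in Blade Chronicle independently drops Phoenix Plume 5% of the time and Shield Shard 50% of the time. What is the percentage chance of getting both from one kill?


For independent events, P(both) = P(A) * P(B)
= 5% * 50%
= 250 / 100 %
= 2.5%

2.5%


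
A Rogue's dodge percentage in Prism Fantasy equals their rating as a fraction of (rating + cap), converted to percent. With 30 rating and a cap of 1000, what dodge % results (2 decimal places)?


dodge% = 30 / (30 + 1000) * 100
= 30 / 1030 * 100
= 0.029126 * 100
= 2.91%

2.91%


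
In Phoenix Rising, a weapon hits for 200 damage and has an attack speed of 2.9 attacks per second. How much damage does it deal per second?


DPS = damage * attack_speed
= 200 * 2.9
= 580.0

580.0 DPS


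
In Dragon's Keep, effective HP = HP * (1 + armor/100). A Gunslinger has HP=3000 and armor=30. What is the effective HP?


EHP = 3000 * (1 + 30/100)
= 3000 * (1 + 0.3)
= 3000 * 1.3
= 3900.0

3900.0 EHP


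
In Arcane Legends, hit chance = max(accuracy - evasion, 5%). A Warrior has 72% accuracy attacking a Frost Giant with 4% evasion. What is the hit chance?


accuracy - evasion = 72 - 4 = 68
Apply floor: max(68, 5) = 68
Hit chance = 68%

68%


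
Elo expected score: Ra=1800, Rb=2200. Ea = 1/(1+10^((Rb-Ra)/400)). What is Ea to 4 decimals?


Elo expected score: Ea = 1/(1 + 10^((Rb-Ra)/400))
Rb - Ra = 2200 - 1800 = 400
(Rb-Ra)/400 = 400/400 = 1.0
10^1.0 = 10.0
Ea = 1/(1 + 10.0) = 1/11.0 = 0.0909

0.0909


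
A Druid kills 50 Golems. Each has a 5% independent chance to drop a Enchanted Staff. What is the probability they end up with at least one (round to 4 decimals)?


P(at least one) = 1 - P(none) = 1 - (1-p)^n
p = 5/100 = 0.05
1 - p = 0.95
(1 - p)^50 = 0.95^50 = 0.076945
P(at least one) = 1 - 0.076945 = 0.9231

0.9231


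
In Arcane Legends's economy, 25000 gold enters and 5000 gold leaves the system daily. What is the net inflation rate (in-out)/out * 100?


Net gold = 25000 - 5000 = 20000
Inflation rate = net / sunk * 100 = 20000 / 5000 * 100
= 4.0 * 100
= 400.00%

400.00%


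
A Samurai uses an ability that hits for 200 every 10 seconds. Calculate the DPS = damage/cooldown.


DPS = damage / cooldown
= 200 / 10
= 20.00

20.00 DPS


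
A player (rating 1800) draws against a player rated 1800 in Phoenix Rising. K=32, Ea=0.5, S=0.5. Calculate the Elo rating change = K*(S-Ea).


Elo update: delta = K * (S - Ea), where S = 0.5 (draws)
S - Ea = 0.5 - 0.5 = 0.0
Rating change = 32 * 0.0
= 0.00

0.00 rating points


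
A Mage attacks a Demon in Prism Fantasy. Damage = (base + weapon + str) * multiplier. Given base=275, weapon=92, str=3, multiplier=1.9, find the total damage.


Sum base + weapon + str = 275 + 92 + 3 = 370
Multiply by 1.9:
370 * 1.9 = 703.0

703.0 damage


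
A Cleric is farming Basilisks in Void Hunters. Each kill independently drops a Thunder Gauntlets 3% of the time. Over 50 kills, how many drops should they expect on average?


Expected drops = kills * (drop_rate / 100)
= 50 * (3 / 100)
= 50 * 0.03
= 1.5

1.5 drops


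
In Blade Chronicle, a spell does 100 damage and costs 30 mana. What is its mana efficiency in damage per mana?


Efficiency = damage / mana
= 100 / 30
= 3.33

3.33 dmg/mana


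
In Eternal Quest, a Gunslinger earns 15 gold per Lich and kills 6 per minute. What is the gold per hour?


Gold per minute = 15 * 6 = 90
Gold per hour = 90 * 60 = 5400

5400 gold/hour


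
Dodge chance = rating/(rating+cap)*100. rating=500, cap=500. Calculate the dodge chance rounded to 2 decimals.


dodge% = 500 / (500 + 500) * 100
= 500 / 1000 * 100
= 0.5 * 100
= 50.00%

50.00%


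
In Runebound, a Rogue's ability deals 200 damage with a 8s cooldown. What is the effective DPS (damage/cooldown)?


DPS = damage / cooldown
= 200 / 8
= 25.00

25.00 DPS


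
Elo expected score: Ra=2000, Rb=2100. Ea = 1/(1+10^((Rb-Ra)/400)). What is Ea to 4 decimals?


Elo expected score: Ea = 1/(1 + 10^((Rb-Ra)/400))
Rb - Ra = 2100 - 2000 = 100
(Rb-Ra)/400 = 100/400 = 0.25
10^0.25 = 1.778279
Ea = 1/(1 + 1.778279) = 1/2.778279 = 0.3599

0.3599


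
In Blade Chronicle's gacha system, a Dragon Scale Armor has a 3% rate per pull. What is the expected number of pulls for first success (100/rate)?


Expected pulls for a geometric distribution = 1/p = 100 / rate%
= 100 / 3
= 33.33

33.33 pulls


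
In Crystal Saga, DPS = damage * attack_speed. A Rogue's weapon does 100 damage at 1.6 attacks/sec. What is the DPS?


DPS = damage * attack_speed
= 100 * 1.6
= 160.0

160.0 DPS


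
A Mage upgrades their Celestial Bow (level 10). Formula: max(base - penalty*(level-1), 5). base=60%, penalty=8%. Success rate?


raw_rate = 60 - 8 * (10 - 1)
= 60 - 8 * 9
= 60 - 72
= -12
Apply floor: max(-12, 5) = 5%

5%


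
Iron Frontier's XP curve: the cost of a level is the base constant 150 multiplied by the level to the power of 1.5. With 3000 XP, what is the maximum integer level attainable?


XP = 150 * level^1.5, so level = (XP / 150)^(1/1.5)
= (3000 / 150)^(1/1.5)
= 20.0^0.6667
= 7.3681
Floor: level = 7

level 7


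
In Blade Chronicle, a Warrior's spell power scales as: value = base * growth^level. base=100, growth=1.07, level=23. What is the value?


value = base * growth^level
= 100 * 1.07^23
= 100 * 4.74053
= 474.05

474.05 spell power


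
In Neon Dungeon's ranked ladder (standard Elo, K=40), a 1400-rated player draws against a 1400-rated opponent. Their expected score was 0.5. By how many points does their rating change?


Elo update: delta = K * (S - Ea), where S = 0.5 (draws)
S - Ea = 0.5 - 0.5 = 0.0
Rating change = 40 * 0.0
= 0.00

0.00 rating points


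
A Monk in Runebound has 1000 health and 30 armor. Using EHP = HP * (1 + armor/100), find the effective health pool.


EHP = 1000 * (1 + 30/100)
= 1000 * (1 + 0.3)
= 1000 * 1.3
= 1300.0

1300.0 EHP


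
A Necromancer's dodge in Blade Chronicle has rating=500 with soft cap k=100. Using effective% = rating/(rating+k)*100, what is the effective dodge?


effective% = rating / (rating + k) * 100
= 500 / (500 + 100) * 100
= 500 / 600 * 100
= 0.833333 * 100
= 83.33%

83.33%


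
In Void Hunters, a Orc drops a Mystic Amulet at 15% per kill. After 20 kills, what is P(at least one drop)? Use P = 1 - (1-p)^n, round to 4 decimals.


P(at least one) = 1 - P(none) = 1 - (1-p)^n
p = 15/100 = 0.15
1 - p = 0.85
(1 - p)^20 = 0.85^20 = 0.038760
P(at least one) = 1 - 0.038760 = 0.9612

0.9612


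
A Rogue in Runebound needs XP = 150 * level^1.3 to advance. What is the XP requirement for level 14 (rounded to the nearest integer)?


XP = 150 * level^1.3
Substitute level = 14:
XP = 150 * 14^1.3
= 150 * 30.9006
= 4635

4635 XP


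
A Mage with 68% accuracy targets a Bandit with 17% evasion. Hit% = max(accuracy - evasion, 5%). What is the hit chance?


accuracy - evasion = 68 - 17 = 51
Apply floor: max(51, 5) = 51
Hit chance = 51%

51%


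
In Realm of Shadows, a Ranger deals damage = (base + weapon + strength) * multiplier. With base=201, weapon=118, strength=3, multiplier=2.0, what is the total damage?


Sum base + weapon + str = 201 + 118 + 3 = 322
Multiply by 2.0:
322 * 2.0 = 644.0

644.0 damage


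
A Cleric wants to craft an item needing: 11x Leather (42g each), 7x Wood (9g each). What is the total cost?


Cost breakdown:
  Leather: 11 * 42 = 462
  Wood: 7 * 9 = 63
Total = 462 + 63 = 525

525 gold


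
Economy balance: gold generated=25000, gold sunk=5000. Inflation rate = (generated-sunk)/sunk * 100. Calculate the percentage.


Net gold = 25000 - 5000 = 20000
Inflation rate = net / sunk * 100 = 20000 / 5000 * 100
= 4.0 * 100
= 400.00%

400.00%


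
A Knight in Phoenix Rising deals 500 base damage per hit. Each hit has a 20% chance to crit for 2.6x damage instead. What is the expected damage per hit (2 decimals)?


E[dmg] = base * (1 + crit_chance * (crit_mult - 1))
cc as decimal = 20/100 = 0.2
cm - 1 = 2.6 - 1 = 1.6
Bonus factor = 0.2 * 1.6 = 0.32
Total multiplier = 1 + 0.32 = 1.32
Expected damage = 500 * 1.32 = 660.00

660.00 damage


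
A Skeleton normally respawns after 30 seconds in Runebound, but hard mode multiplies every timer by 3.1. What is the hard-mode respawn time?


Respawn time = base * multiplier
= 30 * 3.1
= 93.0 seconds

93.0 seconds


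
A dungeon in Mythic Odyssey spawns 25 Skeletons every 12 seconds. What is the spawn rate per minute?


Spawns per minute = count * (60 / interval)
= 25 * (60 / 12)
= 25 * 5.0
= 125.0

125.0 per minute


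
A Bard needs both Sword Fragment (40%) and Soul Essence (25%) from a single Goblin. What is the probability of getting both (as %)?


For independent events, P(both) = P(A) * P(B)
= 40% * 25%
= 1000 / 100 %
= 10.0%

10.0%


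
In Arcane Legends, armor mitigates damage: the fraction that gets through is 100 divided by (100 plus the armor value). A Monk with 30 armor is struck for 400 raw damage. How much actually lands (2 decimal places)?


actual = 400 * 100 / (100 + 30)
= 400 * 100 / 130
= 40000 / 130
= 307.69

307.69 damage


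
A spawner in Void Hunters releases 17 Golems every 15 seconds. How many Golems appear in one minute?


Spawns per minute = count * (60 / interval)
= 17 * (60 / 15)
= 17 * 4.0
= 68.0

68.0 per minute


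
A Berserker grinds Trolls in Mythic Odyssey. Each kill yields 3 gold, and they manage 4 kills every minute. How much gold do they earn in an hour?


Gold per minute = 3 * 4 = 12
Gold per hour = 12 * 60 = 720

720 gold/hour


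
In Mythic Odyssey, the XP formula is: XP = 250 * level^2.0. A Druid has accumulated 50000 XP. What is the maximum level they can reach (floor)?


XP = 250 * level^2.0, so level = (XP / 250)^(1/2.0)
= (50000 / 250)^(1/2.0)
= 200.0^0.5
= 14.1421
Floor: level = 14

level 14


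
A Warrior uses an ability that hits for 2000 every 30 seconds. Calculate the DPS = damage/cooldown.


DPS = damage / cooldown
= 2000 / 30
= 66.67

66.67 DPS


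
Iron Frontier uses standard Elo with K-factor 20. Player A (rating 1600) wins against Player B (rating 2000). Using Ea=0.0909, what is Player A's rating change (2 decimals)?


Elo update: delta = K * (S - Ea), where S = 1 (wins)
S - Ea = 1 - 0.0909 = 0.9091
Rating change = 20 * 0.9091
= 18.18

18.18 rating points


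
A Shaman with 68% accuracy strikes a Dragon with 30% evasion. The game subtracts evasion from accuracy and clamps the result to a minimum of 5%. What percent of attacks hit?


accuracy - evasion = 68 - 30 = 38
Apply floor: max(38, 5) = 38
Hit chance = 38%

38%


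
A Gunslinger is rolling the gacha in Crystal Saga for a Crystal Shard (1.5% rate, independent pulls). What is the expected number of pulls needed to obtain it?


Expected pulls for a geometric distribution = 1/p = 100 / rate%
= 100 / 1.5
= 66.67

66.67 pulls


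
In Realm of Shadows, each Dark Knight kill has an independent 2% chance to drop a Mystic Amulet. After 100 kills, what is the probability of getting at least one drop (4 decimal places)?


P(at least one) = 1 - P(none) = 1 - (1-p)^n
p = 2/100 = 0.02
1 - p = 0.98
(1 - p)^100 = 0.98^100 = 0.132620
P(at least one) = 1 - 0.132620 = 0.8674

0.8674


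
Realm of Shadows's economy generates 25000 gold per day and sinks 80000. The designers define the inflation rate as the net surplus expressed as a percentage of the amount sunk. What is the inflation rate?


Net gold = 25000 - 80000 = -55000
Inflation rate = net / sunk * 100 = -55000 / 80000 * 100
= -0.6875 * 100
= -68.75%

-68.75%


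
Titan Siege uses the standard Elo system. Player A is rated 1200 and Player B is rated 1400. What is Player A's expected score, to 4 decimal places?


Elo expected score: Ea = 1/(1 + 10^((Rb-Ra)/400))
Rb - Ra = 1400 - 1200 = 200
(Rb-Ra)/400 = 200/400 = 0.5
10^0.5 = 3.162278
Ea = 1/(1 + 3.162278) = 1/4.162278 = 0.2403

0.2403


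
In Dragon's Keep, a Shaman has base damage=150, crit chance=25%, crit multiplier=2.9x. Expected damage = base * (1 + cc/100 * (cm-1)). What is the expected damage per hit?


E[dmg] = base * (1 + crit_chance * (crit_mult - 1))
cc as decimal = 25/100 = 0.25
cm - 1 = 2.9 - 1 = 1.9
Bonus factor = 0.25 * 1.9 = 0.475
Total multiplier = 1 + 0.475 = 1.475
Expected damage = 150 * 1.475 = 221.25

221.25 damage


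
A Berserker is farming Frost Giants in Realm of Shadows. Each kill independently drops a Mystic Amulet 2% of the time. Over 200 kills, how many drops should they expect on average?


Expected drops = kills * (drop_rate / 100)
= 200 * (2 / 100)
= 200 * 0.02
= 4.0

4.0 drops


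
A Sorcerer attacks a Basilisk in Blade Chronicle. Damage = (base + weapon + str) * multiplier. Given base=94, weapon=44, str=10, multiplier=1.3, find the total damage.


Sum base + weapon + str = 94 + 44 + 10 = 148
Multiply by 1.3:
148 * 1.3 = 192.4

192.4 damage


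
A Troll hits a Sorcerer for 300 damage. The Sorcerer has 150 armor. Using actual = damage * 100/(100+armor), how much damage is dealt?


actual = 300 * 100 / (100 + 150)
= 300 * 100 / 250
= 30000 / 250
= 120.00

120.00 damage


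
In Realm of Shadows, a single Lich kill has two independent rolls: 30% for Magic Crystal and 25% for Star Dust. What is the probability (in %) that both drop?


For independent events, P(both) = P(A) * P(B)
= 30% * 25%
= 750 / 100 %
= 7.5%

7.5%


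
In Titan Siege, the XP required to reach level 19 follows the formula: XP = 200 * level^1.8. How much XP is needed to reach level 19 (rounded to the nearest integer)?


XP = 200 * level^1.8
Substitute level = 19:
XP = 200 * 19^1.8
= 200 * 200.3348
= 40067

40067 XP


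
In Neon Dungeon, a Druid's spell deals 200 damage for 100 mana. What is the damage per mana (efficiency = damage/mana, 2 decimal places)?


Efficiency = damage / mana
= 200 / 100
= 2.00

2.00 dmg/mana


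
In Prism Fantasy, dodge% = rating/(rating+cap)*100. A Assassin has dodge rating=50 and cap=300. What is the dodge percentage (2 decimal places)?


dodge% = 50 / (50 + 300) * 100
= 50 / 350 * 100
= 0.142857 * 100
= 14.29%

14.29%


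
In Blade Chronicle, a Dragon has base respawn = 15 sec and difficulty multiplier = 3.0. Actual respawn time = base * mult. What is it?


Respawn time = base * multiplier
= 15 * 3.0
= 45.0 seconds

45.0 seconds


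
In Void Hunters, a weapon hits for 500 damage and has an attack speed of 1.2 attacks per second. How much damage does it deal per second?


DPS = damage * attack_speed
= 500 * 1.2
= 600.0

600.0 DPS


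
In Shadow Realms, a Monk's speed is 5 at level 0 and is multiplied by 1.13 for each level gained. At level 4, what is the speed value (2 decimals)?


value = base * growth^level
= 5 * 1.13^4
= 5 * 1.630474
= 8.15

8.15 speed


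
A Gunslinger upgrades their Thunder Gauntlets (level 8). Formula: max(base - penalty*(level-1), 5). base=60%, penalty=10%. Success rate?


raw_rate = 60 - 10 * (8 - 1)
= 60 - 10 * 7
= 60 - 70
= -10
Apply floor: max(-10, 5) = 5%

5%


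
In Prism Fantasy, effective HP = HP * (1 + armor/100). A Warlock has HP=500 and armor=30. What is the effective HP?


EHP = 500 * (1 + 30/100)
= 500 * (1 + 0.3)
= 500 * 1.3
= 650.0

650.0 EHP


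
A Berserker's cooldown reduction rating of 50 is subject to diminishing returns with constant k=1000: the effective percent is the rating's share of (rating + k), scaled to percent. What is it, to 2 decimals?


effective% = rating / (rating + k) * 100
= 50 / (50 + 1000) * 100
= 50 / 1050 * 100
= 0.047619 * 100
= 4.76%

4.76%


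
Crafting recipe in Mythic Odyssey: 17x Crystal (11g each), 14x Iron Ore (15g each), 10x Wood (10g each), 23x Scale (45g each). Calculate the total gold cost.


Cost breakdown:
  Crystal: 17 * 11 = 187
  Iron Ore: 14 * 15 = 210
  Wood: 10 * 10 = 100
  Scale: 23 * 45 = 1035
Total = 187 + 210 + 100 + 1035 = 1532

1532 gold


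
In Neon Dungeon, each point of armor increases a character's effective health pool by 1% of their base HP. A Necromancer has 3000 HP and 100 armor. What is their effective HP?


EHP = 3000 * (1 + 100/100)
= 3000 * (1 + 1.0)
= 3000 * 2.0
= 6000.0

6000.0 EHP


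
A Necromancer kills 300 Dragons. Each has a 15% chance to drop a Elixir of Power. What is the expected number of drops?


Expected drops = kills * (drop_rate / 100)
= 300 * (15 / 100)
= 300 * 0.15
= 45.0

45.0 drops


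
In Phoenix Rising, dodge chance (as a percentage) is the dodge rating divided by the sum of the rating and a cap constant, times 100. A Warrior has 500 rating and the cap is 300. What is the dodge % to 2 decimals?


dodge% = 500 / (500 + 300) * 100
= 500 / 800 * 100
= 0.625 * 100
= 62.50%

62.50%


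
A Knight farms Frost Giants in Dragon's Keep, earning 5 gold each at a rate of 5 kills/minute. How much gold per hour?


Gold per minute = 5 * 5 = 25
Gold per hour = 25 * 60 = 1500

1500 gold/hour


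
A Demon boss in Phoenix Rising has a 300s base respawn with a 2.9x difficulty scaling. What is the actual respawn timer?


Respawn time = base * multiplier
= 300 * 2.9
= 870.0 seconds

870.0 seconds


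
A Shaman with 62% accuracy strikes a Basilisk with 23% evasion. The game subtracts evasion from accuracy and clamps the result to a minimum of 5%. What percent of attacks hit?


accuracy - evasion = 62 - 23 = 39
Apply floor: max(39, 5) = 39
Hit chance = 39%

39%


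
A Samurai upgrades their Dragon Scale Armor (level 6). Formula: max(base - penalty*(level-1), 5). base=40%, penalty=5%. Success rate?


raw_rate = 40 - 5 * (6 - 1)
= 40 - 5 * 5
= 40 - 25
= 15
Apply floor: max(15, 5) = 15%

15%


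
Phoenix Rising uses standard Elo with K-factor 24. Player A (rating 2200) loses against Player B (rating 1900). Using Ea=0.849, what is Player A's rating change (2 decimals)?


Elo update: delta = K * (S - Ea), where S = 0 (loses)
S - Ea = 0 - 0.849 = -0.849
Rating change = 24 * -0.849
= -20.38

-20.38 rating points


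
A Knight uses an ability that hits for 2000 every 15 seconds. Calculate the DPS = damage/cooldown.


DPS = damage / cooldown
= 2000 / 15
= 133.33

133.33 DPS


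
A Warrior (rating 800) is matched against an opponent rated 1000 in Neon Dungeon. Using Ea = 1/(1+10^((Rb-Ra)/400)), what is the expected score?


Elo expected score: Ea = 1/(1 + 10^((Rb-Ra)/400))
Rb - Ra = 1000 - 800 = 200
(Rb-Ra)/400 = 200/400 = 0.5
10^0.5 = 3.162278
Ea = 1/(1 + 3.162278) = 1/4.162278 = 0.2403

0.2403


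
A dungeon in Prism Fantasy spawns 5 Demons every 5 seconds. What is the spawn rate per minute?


Spawns per minute = count * (60 / interval)
= 5 * (60 / 5)
= 5 * 12.0
= 60.0

60.0 per minute


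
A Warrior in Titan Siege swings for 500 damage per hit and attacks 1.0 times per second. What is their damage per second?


DPS = damage * attack_speed
= 500 * 1.0
= 500.0

500.0 DPS


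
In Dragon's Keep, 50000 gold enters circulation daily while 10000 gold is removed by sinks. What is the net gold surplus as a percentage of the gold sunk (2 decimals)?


Net gold = 50000 - 10000 = 40000
Inflation rate = net / sunk * 100 = 40000 / 10000 * 100
= 4.0 * 100
= 400.00%

400.00%


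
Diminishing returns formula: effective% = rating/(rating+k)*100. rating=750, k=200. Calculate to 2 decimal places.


effective% = rating / (rating + k) * 100
= 750 / (750 + 200) * 100
= 750 / 950 * 100
= 0.789474 * 100
= 78.95%

78.95%


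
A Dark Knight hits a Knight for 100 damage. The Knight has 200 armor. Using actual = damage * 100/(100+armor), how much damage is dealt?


actual = 100 * 100 / (100 + 200)
= 100 * 100 / 300
= 10000 / 300
= 33.33

33.33 damage


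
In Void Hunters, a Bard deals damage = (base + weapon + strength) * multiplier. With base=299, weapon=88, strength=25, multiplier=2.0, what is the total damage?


Sum base + weapon + str = 299 + 88 + 25 = 412
Multiply by 2.0:
412 * 2.0 = 824.0

824.0 damage


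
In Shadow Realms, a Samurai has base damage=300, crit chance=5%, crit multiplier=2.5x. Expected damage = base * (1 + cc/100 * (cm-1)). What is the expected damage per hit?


E[dmg] = base * (1 + crit_chance * (crit_mult - 1))
cc as decimal = 5/100 = 0.05
cm - 1 = 2.5 - 1 = 1.5
Bonus factor = 0.05 * 1.5 = 0.075
Total multiplier = 1 + 0.075 = 1.075
Expected damage = 300 * 1.075 = 322.50

322.50 damage


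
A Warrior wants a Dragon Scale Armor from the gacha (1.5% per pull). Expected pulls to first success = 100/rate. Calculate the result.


Expected pulls for a geometric distribution = 1/p = 100 / rate%
= 100 / 1.5
= 66.67

66.67 pulls


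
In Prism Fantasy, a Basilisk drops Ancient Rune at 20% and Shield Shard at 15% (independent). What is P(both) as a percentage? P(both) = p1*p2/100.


For independent events, P(both) = P(A) * P(B)
= 20% * 15%
= 300 / 100 %
= 3.0%

3.0%


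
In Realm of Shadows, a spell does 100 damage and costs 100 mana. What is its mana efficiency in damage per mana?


Efficiency = damage / mana
= 100 / 100
= 1.00

1.00 dmg/mana


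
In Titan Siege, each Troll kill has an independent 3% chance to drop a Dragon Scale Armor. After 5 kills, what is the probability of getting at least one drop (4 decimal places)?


P(at least one) = 1 - P(none) = 1 - (1-p)^n
p = 3/100 = 0.03
1 - p = 0.97
(1 - p)^5 = 0.97^5 = 0.858734
P(at least one) = 1 - 0.858734 = 0.1413

0.1413


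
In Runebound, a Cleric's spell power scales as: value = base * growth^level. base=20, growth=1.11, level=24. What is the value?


value = base * growth^level
= 20 * 1.11^24
= 20 * 12.239157
= 244.78

244.78 spell power


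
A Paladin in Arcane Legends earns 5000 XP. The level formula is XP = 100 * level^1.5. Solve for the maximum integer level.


XP = 100 * level^1.5, so level = (XP / 100)^(1/1.5)
= (5000 / 100)^(1/1.5)
= 50.0^0.6667
= 13.5721
Floor: level = 13

level 13


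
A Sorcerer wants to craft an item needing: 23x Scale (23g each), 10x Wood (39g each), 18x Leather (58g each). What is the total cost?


Cost breakdown:
  Scale: 23 * 23 = 529
  Wood: 10 * 39 = 390
  Leather: 18 * 58 = 1044
Total = 529 + 390 + 1044 = 1963

1963 gold
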